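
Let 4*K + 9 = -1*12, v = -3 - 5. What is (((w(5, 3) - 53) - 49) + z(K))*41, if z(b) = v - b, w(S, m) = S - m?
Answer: -16851/4 ≈ -4212.8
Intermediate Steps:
v = -8
K = -21/4 (K = -9/4 + (-1*12)/4 = -9/4 + (¼)*(-12) = -9/4 - 3 = -21/4 ≈ -5.2500)
z(b) = -8 - b
(((w(5, 3) - 53) - 49) + z(K))*41 = ((((5 - 1*3) - 53) - 49) + (-8 - 1*(-21/4)))*41 = ((((5 - 3) - 53) - 49) + (-8 + 21/4))*41 = (((2 - 53) - 49) - 11/4)*41 = ((-51 - 49) - 11/4)*41 = (-100 - 11/4)*41 = -411/4*41 = -16851/4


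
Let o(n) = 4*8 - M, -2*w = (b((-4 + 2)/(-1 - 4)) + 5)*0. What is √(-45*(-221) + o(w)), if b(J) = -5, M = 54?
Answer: √9923 ≈ 99.614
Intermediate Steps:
w = 0 (w = -(-5 + 5)*0/2 = -0*0 = -½*0 = 0)
o(n) = -22 (o(n) = 4*8 - 1*54 = 32 - 54 = -22)
√(-45*(-221) + o(w)) = √(-45*(-221) - 22) = √(9945 - 22) = √9923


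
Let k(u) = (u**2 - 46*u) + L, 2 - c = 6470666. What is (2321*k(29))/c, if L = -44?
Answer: 415459/2156888 ≈ 0.19262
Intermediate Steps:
c = -6470664 (c = 2 - 1*6470666 = 2 - 6470666 = -6470664)
k(u) = -44 + u**2 - 46*u (k(u) = (u**2 - 46*u) - 44 = -44 + u**2 - 46*u)
(2321*k(29))/c = (2321*(-44 + 29**2 - 46*29))/(-6470664) = (2321*(-44 + 841 - 1334))*(-1/6470664) = (2321*(-537))*(-1/6470664) = -1246377*(-1/6470664) = 415459/2156888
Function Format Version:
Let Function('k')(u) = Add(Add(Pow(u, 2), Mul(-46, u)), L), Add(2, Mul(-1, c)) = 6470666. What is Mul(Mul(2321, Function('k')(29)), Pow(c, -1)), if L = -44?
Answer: Rational(415459, 2156888) ≈ 0.19262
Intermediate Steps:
c = -6470664 (c = Add(2, Mul(-1, 6470666)) = Add(2, -6470666) = -6470664)
Function('k')(u) = Add(-44, Pow(u, 2), Mul(-46, u)) (Function('k')(u) = Add(Add(Pow(u, 2), Mul(-46, u)), -44) = Add(-44, Pow(u, 2), Mul(-46, u)))
Mul(Mul(2321, Function('k')(29)), Pow(c, -1)) = Mul(Mul(2321, Add(-44, Pow(29, 2), Mul(-46, 29))), Pow(-6470664, -1)) = Mul(Mul(2321, Add(-44, 841, -1334)), Rational(-1, 6470664)) = Mul(Mul(2321, -537), Rational(-1, 6470664)) = Mul(-1246377, Rational(-1, 6470664)) = Rational(415459, 2156888)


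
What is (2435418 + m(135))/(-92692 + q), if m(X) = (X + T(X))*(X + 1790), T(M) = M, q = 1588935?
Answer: 2955168/1496243 ≈ 1.9751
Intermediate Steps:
m(X) = 2*X*(1790 + X) (m(X) = (X + X)*(X + 1790) = (2*X)*(1790 + X) = 2*X*(1790 + X))
(2435418 + m(135))/(-92692 + q) = (2435418 + 2*135*(1790 + 135))/(-92692 + 1588935) = (2435418 + 2*135*1925)/1496243 = (2435418 + 519750)*(1/1496243) = 2955168*(1/1496243) = 2955168/1496243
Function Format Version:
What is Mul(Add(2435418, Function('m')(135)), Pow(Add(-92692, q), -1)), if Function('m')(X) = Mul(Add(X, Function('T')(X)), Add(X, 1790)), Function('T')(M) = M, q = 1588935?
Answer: Rational(2955168, 1496243) ≈ 1.9751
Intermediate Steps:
Function('m')(X) = Mul(2, X, Add(1790, X)) (Function('m')(X) = Mul(Add(X, X), Add(X, 1790)) = Mul(Mul(2, X), Add(1790, X)) = Mul(2, X, Add(1790, X)))
Mul(Add(2435418, Function('m')(135)), Pow(Add(-92692, q), -1)) = Mul(Add(2435418, Mul(2, 135, Add(1790, 135))), Pow(Add(-92692, 1588935), -1)) = Mul(Add(2435418, Mul(2, 135, 1925)), Pow(1496243, -1)) = Mul(Add(2435418, 519750), Rational(1, 1496243)) = Mul(2955168, Rational(1, 1496243)) = Rational(2955168, 1496243)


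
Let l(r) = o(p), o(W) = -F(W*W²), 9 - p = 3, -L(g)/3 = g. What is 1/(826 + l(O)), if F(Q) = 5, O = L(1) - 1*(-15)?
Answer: 1/821 ≈ 0.0012180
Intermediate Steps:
L(g) = -3*g
p = 6 (p = 9 - 1*3 = 9 - 3 = 6)
O = 12 (O = -3*1 - 1*(-15) = -3 + 15 = 12)
o(W) = -5 (o(W) = -1*5 = -5)
l(r) = -5
1/(826 + l(O)) = 1/(826 - 5) = 1/821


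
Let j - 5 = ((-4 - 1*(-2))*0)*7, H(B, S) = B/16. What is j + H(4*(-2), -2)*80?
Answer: -35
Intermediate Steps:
H(B, S) = B/16 (H(B, S) = B*(1/16) = B/16)
j = 5 (j = 5 + ((-4 - 1*(-2))*0)*7 = 5 + ((-4 + 2)*0)*7 = 5 - 2*0*7 = 5 + 0*7 = 5 + 0 = 5)
j + H(4*(-2), -2)*80 = 5 + ((4*(-2))/16)*80 = 5 + ((1/16)*(-8))*80 = 5 - ½*80 = 5 - 40 = -35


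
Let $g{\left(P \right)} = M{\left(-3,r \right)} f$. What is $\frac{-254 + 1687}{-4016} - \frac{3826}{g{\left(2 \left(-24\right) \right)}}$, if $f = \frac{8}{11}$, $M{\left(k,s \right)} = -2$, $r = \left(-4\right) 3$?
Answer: $\frac{10562153}{4016} \approx 2630.0$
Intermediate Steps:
$r = -12$
$f = \frac{8}{11}$ ($f = 8 \cdot \frac{1}{11} = \frac{8}{11} \approx 0.72727$)
$g{\left(P \right)} = - \frac{16}{11}$ ($g{\left(P \right)} = \left(-2\right) \frac{8}{11} = - \frac{16}{11}$)
$\frac{-254 + 1687}{-4016} - \frac{3826}{g{\left(2 \left(-24\right) \right)}} = \frac{-254 + 1687}{-4016} - \frac{3826}{- \frac{16}{11}} = 1433 \left(- \frac{1}{4016}\right) - - \frac{21043}{8} = - \frac{1433}{4016} + \frac{21043}{8} = \frac{10562153}{4016}$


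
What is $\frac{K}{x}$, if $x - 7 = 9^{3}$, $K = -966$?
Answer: $- \frac{21}{16} \approx -1.3125$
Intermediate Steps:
$x = 736$ ($x = 7 + 9^{3} = 7 + 729 = 736$)
$\frac{K}{x} = - \frac{966}{736} = \left(-966\right) \frac{1}{736} = - \frac{21}{16}$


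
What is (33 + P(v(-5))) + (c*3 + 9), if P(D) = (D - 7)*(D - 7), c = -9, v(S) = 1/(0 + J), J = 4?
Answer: 969/16 ≈ 60.563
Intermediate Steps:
v(S) = ¼ (v(S) = 1/(0 + 4) = 1/4 = ¼)
P(D) = (-7 + D)² (P(D) = (-7 + D)*(-7 + D) = (-7 + D)²)
(33 + P(v(-5))) + (c*3 + 9) = (33 + (-7 + ¼)²) + (-9*3 + 9) = (33 + (-27/4)²) + (-27 + 9) = (33 + 729/16) - 18 = 1257/16 - 18 = 969/16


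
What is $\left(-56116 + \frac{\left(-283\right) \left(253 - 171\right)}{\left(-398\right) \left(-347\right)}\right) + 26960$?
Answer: $- \frac{2013320871}{69053} \approx -29156.0$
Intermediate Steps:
$\left(-56116 + \frac{\left(-283\right) \left(253 - 171\right)}{\left(-398\right) \left(-347\right)}\right) + 26960 = \left(-56116 + \frac{\left(-283\right) 82}{138106}\right) + 26960 = \left(-56116 - \frac{11603}{69053}\right) + 26960 = - \frac{3874989751}{69053} + 26960 = - \frac{2013320871}{69053}$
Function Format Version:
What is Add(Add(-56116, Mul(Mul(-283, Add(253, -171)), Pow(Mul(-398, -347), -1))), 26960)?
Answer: Rational(-2013320871, 69053) ≈ -29156.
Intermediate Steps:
Add(Add(-56116, Mul(Mul(-283, Add(253, -171)), Pow(Mul(-398, -347), -1))), 26960) = Add(Add(-56116, Mul(Mul(-283, 82), Pow(138106, -1))), 26960) = Add(Add(-56116, Mul(-23206, Rational(1, 138106))), 26960) = Add(Add(-56116, Rational(-11603, 69053)), 26960) = Add(Rational(-3874989751, 69053), 26960) = Rational(-2013320871, 69053)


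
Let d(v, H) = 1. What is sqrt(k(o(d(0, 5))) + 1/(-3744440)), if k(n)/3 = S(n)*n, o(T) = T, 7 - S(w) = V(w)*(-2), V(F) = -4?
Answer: I*sqrt(10515624121310)/1872220 ≈ 1.7321*I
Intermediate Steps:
S(w) = -1 (S(w) = 7 - (-4)*(-2) = 7 - 1*8 = 7 - 8 = -1)
k(n) = -3*n (k(n) = 3*(-n) = -3*n)
sqrt(k(o(d(0, 5))) + 1/(-3744440)) = sqrt(-3*1 + 1/(-3744440)) = sqrt(-3 - 1/3744440) = sqrt(-11233321/3744440) = I*sqrt(10515624121310)/1872220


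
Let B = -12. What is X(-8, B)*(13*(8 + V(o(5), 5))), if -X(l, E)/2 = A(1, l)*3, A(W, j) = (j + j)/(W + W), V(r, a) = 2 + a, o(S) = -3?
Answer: 9360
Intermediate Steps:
A(W, j) = j/W (A(W, j) = (2*j)/((2*W)) = (2*j)*(1/(2*W)) = j/W)
X(l, E) = -6*l (X(l, E) = -2*l/1*3 = -2*l*1*3 = -2*l*3 = -6*l)
X(-8, B)*(13*(8 + V(o(5), 5))) = (-6*(-8))*(13*(8 + (2 + 5))) = 48*(13*(8 + 7)) = 48*(13*15) = 48*195 = 9360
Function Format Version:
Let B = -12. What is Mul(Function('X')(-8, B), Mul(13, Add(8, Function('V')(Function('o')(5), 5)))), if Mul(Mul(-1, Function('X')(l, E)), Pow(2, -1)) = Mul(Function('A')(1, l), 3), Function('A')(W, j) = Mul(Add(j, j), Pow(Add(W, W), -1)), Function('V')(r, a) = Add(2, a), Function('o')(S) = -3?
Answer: 9360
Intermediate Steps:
Function('A')(W, j) = Mul(j, Pow(W, -1)) (Function('A')(W, j) = Mul(Mul(2, j), Pow(Mul(2, W), -1)) = Mul(Mul(2, j), Mul(Rational(1, 2), Pow(W, -1))) = Mul(j, Pow(W, -1)))
Function('X')(l, E) = Mul(-6, l) (Function('X')(l, E) = Mul(-2, Mul(Mul(l, Pow(1, -1)), 3)) = Mul(-2, Mul(Mul(l, 1), 3)) = Mul(-2, Mul(l, 3)) = Mul(-2, Mul(3, l)) = Mul(-6, l))
Mul(Function('X')(-8, B), Mul(13, Add(8, Function('V')(Function('o')(5), 5)))) = Mul(Mul(-6, -8), Mul(13, Add(8, Add(2, 5)))) = Mul(48, Mul(13, Add(8, 7))) = Mul(48, Mul(13, 15)) = Mul(48, 195) = 9360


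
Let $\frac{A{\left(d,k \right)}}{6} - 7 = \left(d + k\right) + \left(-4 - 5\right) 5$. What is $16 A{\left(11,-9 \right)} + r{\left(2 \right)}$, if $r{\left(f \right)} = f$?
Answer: $-3454$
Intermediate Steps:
$A{\left(d,k \right)} = -228 + 6 d + 6 k$ ($A{\left(d,k \right)} = 42 + 6 \left(\left(d + k\right) + \left(-4 - 5\right) 5\right) = 42 + 6 \left(\left(d + k\right) - 45\right) = 42 + 6 \left(-45 + d + k\right) = 42 + \left(-270 + 6 d + 6 k\right) = -228 + 6 d + 6 k$)
$16 A{\left(11,-9 \right)} + r{\left(2 \right)} = 16 \left(-228 + 6 \cdot 11 + 6 \left(-9\right)\right) + 2 = 16 \left(-228 + 66 - 54\right) + 2 = 16 \left(-216\right) + 2 = -3456 + 2 = -3454$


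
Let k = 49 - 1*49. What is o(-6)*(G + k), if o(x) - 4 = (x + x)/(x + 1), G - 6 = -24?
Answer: -576/5 ≈ -115.20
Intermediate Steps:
G = -18 (G = 6 - 24 = -18)
o(x) = 4 + 2*x/(1 + x) (o(x) = 4 + (x + x)/(x + 1) = 4 + (2*x)/(1 + x) = 4 + 2*x/(1 + x))
k = 0 (k = 49 - 49 = 0)
o(-6)*(G + k) = (2*(2 + 3*(-6))/(1 - 6))*(-18 + 0) = (2*(2 - 18)/(-5))*(-18) = (2*(-1/5)*(-16))*(-18) = (32/5)*(-18) = -576/5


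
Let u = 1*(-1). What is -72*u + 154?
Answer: 226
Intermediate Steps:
u = -1
-72*u + 154 = -72*(-1) + 154 = 72 + 154 = 226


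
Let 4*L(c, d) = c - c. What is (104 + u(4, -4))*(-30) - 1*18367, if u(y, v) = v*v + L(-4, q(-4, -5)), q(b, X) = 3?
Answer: -21967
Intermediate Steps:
L(c, d) = 0 (L(c, d) = (c - c)/4 = (¼)*0 = 0)
u(y, v) = v² (u(y, v) = v*v + 0 = v² + 0 = v²)
(104 + u(4, -4))*(-30) - 1*18367 = (104 + (-4)²)*(-30) - 1*18367 = (104 + 16)*(-30) - 18367 = 120*(-30) - 18367 = -3600 - 18367 = -21967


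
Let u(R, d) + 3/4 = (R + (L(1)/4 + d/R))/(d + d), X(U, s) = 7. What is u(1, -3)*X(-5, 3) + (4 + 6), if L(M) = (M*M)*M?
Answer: 163/24 ≈ 6.7917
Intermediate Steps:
L(M) = M³ (L(M) = M²*M = M³)
u(R, d) = -¾ + (¼ + R + d/R)/(2*d) (u(R, d) = -¾ + (R + (1³/4 + d/R))/(d + d) = -¾ + (R + (1*(¼) + d/R))/((2*d)) = -¾ + (R + (¼ + d/R))*(1/(2*d)) = -¾ + (¼ + R + d/R)*(1/(2*d)) = -¾ + (¼ + R + d/R)/(2*d))
u(1, -3)*X(-5, 3) + (4 + 6) = (-¾ + (½)/1 + (⅛)/(-3) + (½)*1/(-3))*7 + (4 + 6) = (-¾ + (½)*1 + (⅛)*(-⅓) + (½)*1*(-⅓))*7 + 10 = (-¾ + ½ - 1/24 - ⅙)*7 + 10 = -11/24*7 + 10 = -77/24 + 10 = 163/24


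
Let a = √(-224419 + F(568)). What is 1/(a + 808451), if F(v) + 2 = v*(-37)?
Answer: 808451/653593264838 - I*√245437/653593264838 ≈ 1.2369e-6 - 7.5799e-10*I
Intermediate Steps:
F(v) = -2 - 37*v (F(v) = -2 + v*(-37) = -2 - 37*v)
a = I*√245437 (a = √(-224419 + (-2 - 37*568)) = √(-224419 + (-2 - 21016)) = √(-224419 - 21018) = √(-245437) = I*√245437 ≈ 495.42*I)
1/(a + 808451) = 1/(I*√245437 + 808451) = 1/(808451 + I*√245437)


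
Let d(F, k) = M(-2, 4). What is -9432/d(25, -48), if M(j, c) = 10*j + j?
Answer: 4716/11 ≈ 428.73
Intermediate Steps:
M(j, c) = 11*j
d(F, k) = -22 (d(F, k) = 11*(-2) = -22)
-9432/d(25, -48) = -9432/(-22) = -9432*(-1/22) = 4716/11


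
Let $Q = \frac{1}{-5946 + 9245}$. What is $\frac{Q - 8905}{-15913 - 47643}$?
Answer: $\frac{14688797}{104835622} \approx 0.14011$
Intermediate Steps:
$Q = \frac{1}{3299} \approx 0.00030312$
$\frac{Q - 8905}{-15913 - 47643} = \frac{\frac{1}{3299} - 8905}{-15913 - 47643} = - \frac{29377594}{3299 \left(-63556\right)} = \left(- \frac{29377594}{3299}\right) \left(- \frac{1}{63556}\right) = \frac{14688797}{104835622}$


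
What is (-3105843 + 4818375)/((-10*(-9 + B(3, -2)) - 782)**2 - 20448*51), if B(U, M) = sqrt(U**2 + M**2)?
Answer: -20075299081/6544233147 - 493780060*sqrt(13)/6544233147 ≈ -3.3397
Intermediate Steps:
B(U, M) = sqrt(M**2 + U**2)
(-3105843 + 4818375)/((-10*(-9 + B(3, -2)) - 782)**2 - 20448*51) = (-3105843 + 4818375)/((-10*(-9 + sqrt((-2)**2 + 3**2)) - 782)**2 - 20448*51) = 1712532/((-10*(-9 + sqrt(4 + 9)) - 782)**2 - 1042848) = 1712532/((-10*(-9 + sqrt(13)) - 782)**2 - 1042848) = 1712532/(((90 - 10*sqrt(13)) - 782)**2 - 1042848) = 1712532/((-692 - 10*sqrt(13))**2 - 1042848) = 1712532/(-1042848 + (-692 - 10*sqrt(13))**2)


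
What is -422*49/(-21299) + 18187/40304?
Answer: 1220771025/858434896 ≈ 1.4221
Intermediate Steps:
-422*49/(-21299) + 18187/40304 = -20678*(-1/21299) + 18187*(1/40304) = 20678/21299 + 18187/40304 = 1220771025/858434896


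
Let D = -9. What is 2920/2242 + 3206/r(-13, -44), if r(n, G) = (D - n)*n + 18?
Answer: -1772143/19057 ≈ -92.992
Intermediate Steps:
r(n, G) = 18 + n*(-9 - n) (r(n, G) = (-9 - n)*n + 18 = n*(-9 - n) + 18 = 18 + n*(-9 - n))
2920/2242 + 3206/r(-13, -44) = 2920/2242 + 3206/(18 - 1*(-13)² - 9*(-13)) = 2920*(1/2242) + 3206/(18 - 1*169 + 117) = 1460/1121 + 3206/(18 - 169 + 117) = 1460/1121 + 3206/(-34) = 1460/1121 + 3206*(-1/34) = 1460/1121 - 1603/17 = -1772143/19057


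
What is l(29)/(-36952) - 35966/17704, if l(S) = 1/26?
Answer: -4319303017/2126144176 ≈ -2.0315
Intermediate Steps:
l(S) = 1/26
l(29)/(-36952) - 35966/17704 = (1/26)/(-36952) - 35966/17704 = (1/26)*(-1/36952) - 35966*1/17704 = -1/960752 - 17983/8852 = -4319303017/2126144176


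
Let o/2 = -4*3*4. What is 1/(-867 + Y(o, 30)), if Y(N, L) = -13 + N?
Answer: -1/976 ≈ -0.0010246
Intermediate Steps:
o = -96 (o = 2*(-4*3*4) = 2*(-12*4) = 2*(-48) = -96)
1/(-867 + Y(o, 30)) = 1/(-867 + (-13 - 96)) = 1/(-867 - 109) = 1/(-976) = -1/976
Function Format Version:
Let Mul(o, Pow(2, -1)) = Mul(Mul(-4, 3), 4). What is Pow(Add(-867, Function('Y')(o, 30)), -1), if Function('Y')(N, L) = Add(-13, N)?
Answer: Rational(-1, 976) ≈ -0.0010246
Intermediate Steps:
o = -96 (o = Mul(2, Mul(Mul(-4, 3), 4)) = Mul(2, Mul(-12, 4)) = Mul(2, -48) = -96)
Pow(Add(-867, Function('Y')(o, 30)), -1) = Pow(Add(-867, Add(-13, -96)), -1) = Pow(Add(-867, -109), -1) = Pow(-976, -1) = Rational(-1, 976)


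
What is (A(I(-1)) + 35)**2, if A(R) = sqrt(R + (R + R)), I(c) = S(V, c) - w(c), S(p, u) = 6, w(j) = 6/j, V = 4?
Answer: 1681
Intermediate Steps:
I(c) = 6 - 6/c
A(R) = sqrt(3)*sqrt(R) (A(R) = sqrt(R + 2*R) = sqrt(3*R) = sqrt(3)*sqrt(R))
(A(I(-1)) + 35)**2 = (sqrt(3)*sqrt(6 - 6/(-1)) + 35)**2 = (sqrt(3)*sqrt(6 - 6*(-1)) + 35)**2 = (sqrt(3)*sqrt(6 + 6) + 35)**2 = (sqrt(3)*sqrt(12) + 35)**2 = (sqrt(3)*(2*sqrt(3)) + 35)**2 = (6 + 35)**2 = 41**2 = 1681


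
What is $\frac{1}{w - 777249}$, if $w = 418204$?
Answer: $- \frac{1}{359045} \approx -2.7852 \cdot 10^{-6}$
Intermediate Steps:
$\frac{1}{w - 777249} = \frac{1}{418204 - 777249} = \frac{1}{-359045} = - \frac{1}{359045}$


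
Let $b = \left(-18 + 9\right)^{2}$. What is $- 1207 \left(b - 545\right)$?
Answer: $560048$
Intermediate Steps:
$b = 81$ ($b = \left(-9\right)^{2} = 81$)
$- 1207 \left(b - 545\right) = - 1207 \left(81 - 545\right) = \left(-1207\right) \left(-464\right) = 560048$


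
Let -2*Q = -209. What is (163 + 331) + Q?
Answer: 1197/2 ≈ 598.50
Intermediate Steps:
Q = 209/2 (Q = -½*(-209) = 209/2 ≈ 104.50)
(163 + 331) + Q = (163 + 331) + 209/2 = 494 + 209/2 = 1197/2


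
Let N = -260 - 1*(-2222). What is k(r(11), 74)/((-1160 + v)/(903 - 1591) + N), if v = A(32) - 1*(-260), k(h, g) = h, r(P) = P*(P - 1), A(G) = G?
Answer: 18920/337681 ≈ 0.056029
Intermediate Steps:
r(P) = P*(-1 + P)
v = 292 (v = 32 - 1*(-260) = 32 + 260 = 292)
N = 1962 (N = -260 + 2222 = 1962)
k(r(11), 74)/((-1160 + v)/(903 - 1591) + N) = (11*(-1 + 11))/((-1160 + 292)/(903 - 1591) + 1962) = (11*10)/(-868/(-688) + 1962) = 110/(-868*(-1/688) + 1962) = 110/(217/172 + 1962) = 110/(337681/172) = 110*(172/337681) = 18920/337681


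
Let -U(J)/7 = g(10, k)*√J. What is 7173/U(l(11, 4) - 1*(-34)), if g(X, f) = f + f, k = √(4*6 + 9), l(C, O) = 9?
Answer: -2391*√1419/6622 ≈ -13.601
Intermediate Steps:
k = √33 (k = √(24 + 9) = √33 ≈ 5.7446)
g(X, f) = 2*f
U(J) = -14*√33*√J (U(J) = -7*2*√33*√J = -14*√33*√J)
7173/U(l(11, 4) - 1*(-34)) = 7173/((-14*√33*√(9 - 1*(-34)))) = 7173/((-14*√33*√(9 + 34))) = 7173/((-14*√33*√43)) = 7173/((-14*√1419)) = 7173*(-√1419/19866) = -2391*√1419/6622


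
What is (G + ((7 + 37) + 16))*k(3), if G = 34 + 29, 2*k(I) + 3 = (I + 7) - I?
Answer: 246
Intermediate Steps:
k(I) = 2 (k(I) = -3/2 + ((I + 7) - I)/2 = -3/2 + ((7 + I) - I)/2 = -3/2 + (½)*7 = -3/2 + 7/2 = 2)
G = 63
(G + ((7 + 37) + 16))*k(3) = (63 + ((7 + 37) + 16))*2 = (63 + (44 + 16))*2 = (63 + 60)*2 = 123*2 = 246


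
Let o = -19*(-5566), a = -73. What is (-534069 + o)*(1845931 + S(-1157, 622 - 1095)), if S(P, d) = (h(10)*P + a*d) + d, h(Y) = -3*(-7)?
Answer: -794819862350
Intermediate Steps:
h(Y) = 21
S(P, d) = -72*d + 21*P (S(P, d) = (21*P - 73*d) + d = (-73*d + 21*P) + d = -72*d + 21*P)
o = 105754
(-534069 + o)*(1845931 + S(-1157, 622 - 1095)) = (-534069 + 105754)*(1845931 + (-72*(622 - 1095) + 21*(-1157))) = -428315*(1845931 + (-72*(-473) - 24297)) = -428315*(1845931 + (34056 - 24297)) = -428315*(1845931 + 9759) = -428315*1855690 = -794819862350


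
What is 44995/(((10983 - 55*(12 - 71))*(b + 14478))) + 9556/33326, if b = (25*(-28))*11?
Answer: 461527572437/1606936129592 ≈ 0.28721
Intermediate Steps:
b = -7700 (b = -700*11 = -7700)
44995/(((10983 - 55*(12 - 71))*(b + 14478))) + 9556/33326 = 44995/(((10983 - 55*(12 - 71))*(-7700 + 14478))) + 9556/33326 = 44995/(((10983 - 55*(-59))*6778)) + 9556*(1/33326) = 44995/(((10983 + 3245)*6778)) + 4778/16663 = 44995/((14228*6778)) + 4778/16663 = 44995/96437384 + 4778/16663 = 461527572437/1606936129592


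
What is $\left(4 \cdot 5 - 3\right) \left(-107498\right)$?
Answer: $-1827466$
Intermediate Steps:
$\left(4 \cdot 5 - 3\right) \left(-107498\right) = \left(20 - 3\right) \left(-107498\right) = 17 \left(-107498\right) = -1827466$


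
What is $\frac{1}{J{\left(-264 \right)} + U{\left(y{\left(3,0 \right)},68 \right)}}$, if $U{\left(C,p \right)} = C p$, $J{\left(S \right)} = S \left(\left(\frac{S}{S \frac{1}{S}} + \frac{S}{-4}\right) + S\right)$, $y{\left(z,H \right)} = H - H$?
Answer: $\frac{1}{121968} \approx 8.1989 \cdot 10^{-6}$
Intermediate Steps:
$y{\left(z,H \right)} = 0$
$J{\left(S \right)} = \frac{7 S^{2}}{4}$ ($J{\left(S \right)} = S \left(\left(\frac{S}{1} + S \left(- \frac{1}{4}\right)\right) + S\right) = S \left(\left(S 1 - \frac{S}{4}\right) + S\right) = S \left(\left(S - \frac{S}{4}\right) + S\right) = S \left(\frac{3 S}{4} + S\right) = S \frac{7 S}{4} = \frac{7 S^{2}}{4}$)
$\frac{1}{J{\left(-264 \right)} + U{\left(y{\left(3,0 \right)},68 \right)}} = \frac{1}{\frac{7 \left(-264\right)^{2}}{4} + 0 \cdot 68} = \frac{1}{\frac{7}{4} \cdot 69696 + 0} = \frac{1}{121968 + 0} = \frac{1}{121968}$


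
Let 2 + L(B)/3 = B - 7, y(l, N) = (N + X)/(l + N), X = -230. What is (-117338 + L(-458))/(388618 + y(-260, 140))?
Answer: -474956/1554475 ≈ -0.30554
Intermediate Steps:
y(l, N) = (-230 + N)/(N + l) (y(l, N) = (N - 230)/(l + N) = (-230 + N)/(N + l))
L(B) = -27 + 3*B (L(B) = -6 + 3*(B - 7) = -6 + 3*(-7 + B) = -6 + (-21 + 3*B) = -27 + 3*B)
(-117338 + L(-458))/(388618 + y(-260, 140)) = (-117338 + (-27 + 3*(-458)))/(388618 + (-230 + 140)/(140 - 260)) = (-117338 + (-27 - 1374))/(388618 - 90/(-120)) = (-117338 - 1401)/(388618 - 1/120*(-90)) = -118739/(388618 + ¾) = -118739/1554475/4 = -118739*4/1554475 = -474956/1554475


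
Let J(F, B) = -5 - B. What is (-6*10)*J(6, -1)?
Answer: 240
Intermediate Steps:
(-6*10)*J(6, -1) = (-6*10)*(-5 - 1*(-1)) = -60*(-5 + 1) = -60*(-4) = 240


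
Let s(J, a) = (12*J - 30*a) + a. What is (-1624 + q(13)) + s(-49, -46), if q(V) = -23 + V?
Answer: -888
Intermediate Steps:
s(J, a) = -29*a + 12*J (s(J, a) = (-30*a + 12*J) + a = -29*a + 12*J)
(-1624 + q(13)) + s(-49, -46) = (-1624 + (-23 + 13)) + (-29*(-46) + 12*(-49)) = (-1624 - 10) + (1334 - 588) = -1634 + 746 = -888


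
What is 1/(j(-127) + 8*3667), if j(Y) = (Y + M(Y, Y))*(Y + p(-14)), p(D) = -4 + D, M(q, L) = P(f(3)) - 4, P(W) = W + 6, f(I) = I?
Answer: 1/47026 ≈ 2.1265e-5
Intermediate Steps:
P(W) = 6 + W
M(q, L) = 5 (M(q, L) = (6 + 3) - 4 = 9 - 4 = 5)
j(Y) = (-18 + Y)*(5 + Y) (j(Y) = (Y + 5)*(Y + (-4 - 14)) = (5 + Y)*(Y - 18) = (5 + Y)*(-18 + Y) = (-18 + Y)*(5 + Y))
1/(j(-127) + 8*3667) = 1/((-90 + (-127)² - 13*(-127)) + 8*3667) = 1/((-90 + 16129 + 1651) + 29336) = 1/(17690 + 29336) = 1/47026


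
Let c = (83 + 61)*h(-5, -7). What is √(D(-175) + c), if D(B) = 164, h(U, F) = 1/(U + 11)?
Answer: 2*√47 ≈ 13.711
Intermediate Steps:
h(U, F) = 1/(11 + U)
c = 24 (c = (83 + 61)/(11 - 5) = 144/6 = 144*(⅙) = 24)
√(D(-175) + c) = √(164 + 24) = √188 = 2*√47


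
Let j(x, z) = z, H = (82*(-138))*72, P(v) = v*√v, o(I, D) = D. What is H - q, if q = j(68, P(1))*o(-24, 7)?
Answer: -814759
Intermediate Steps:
P(v) = v^(3/2)
H = -814752 (H = -11316*72 = -814752)
q = 7 (q = 1^(3/2)*7 = 1*7 = 7)
H - q = -814752 - 1*7 = -814752 - 7 = -814759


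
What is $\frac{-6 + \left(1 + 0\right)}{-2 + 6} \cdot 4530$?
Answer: $- \frac{11325}{2} \approx -5662.5$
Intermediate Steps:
$\frac{-6 + \left(1 + 0\right)}{-2 + 6} \cdot 4530 = \frac{-6 + 1}{4} \cdot 4530 = \left(-5\right) \frac{1}{4} \cdot 4530 = \left(- \frac{5}{4}\right) 4530 = - \frac{11325}{2}$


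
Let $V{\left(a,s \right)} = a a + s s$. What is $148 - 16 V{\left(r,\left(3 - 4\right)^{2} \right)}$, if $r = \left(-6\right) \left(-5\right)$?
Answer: $-14268$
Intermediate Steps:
$r = 30$
$V{\left(a,s \right)} = a^{2} + s^{2}$
$148 - 16 V{\left(r,\left(3 - 4\right)^{2} \right)} = 148 - 16 \left(30^{2} + \left(\left(3 - 4\right)^{2}\right)^{2}\right) = 148 - 16 \left(900 + \left(\left(-1\right)^{2}\right)^{2}\right) = 148 - 16 \left(900 + 1^{2}\right) = 148 - 16 \left(900 + 1\right) = 148 - 14416 = -14268$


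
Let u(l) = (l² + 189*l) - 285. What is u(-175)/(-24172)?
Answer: 2735/24172 ≈ 0.11315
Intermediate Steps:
u(l) = -285 + l² + 189*l
u(-175)/(-24172) = (-285 + (-175)² + 189*(-175))/(-24172) = (-285 + 30625 - 33075)*(-1/24172) = -2735*(-1/24172) = 2735/24172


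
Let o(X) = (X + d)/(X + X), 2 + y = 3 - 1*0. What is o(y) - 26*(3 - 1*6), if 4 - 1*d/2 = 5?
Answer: 155/2 ≈ 77.500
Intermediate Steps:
d = -2 (d = 8 - 2*5 = 8 - 10 = -2)
y = 1 (y = -2 + (3 - 1*0) = -2 + (3 + 0) = -2 + 3 = 1)
o(X) = (-2 + X)/(2*X) (o(X) = (X - 2)/(X + X) = (-2 + X)/((2*X)) = (-2 + X)*(1/(2*X)) = (-2 + X)/(2*X))
o(y) - 26*(3 - 1*6) = (1/2)*(-2 + 1)/1 - 26*(3 - 1*6) = (1/2)*1*(-1) - 26*(3 - 6) = -1/2 - 26*(-3) = -1/2 + 78 = 155/2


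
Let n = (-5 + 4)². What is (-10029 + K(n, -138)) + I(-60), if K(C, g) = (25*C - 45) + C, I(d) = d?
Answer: -10108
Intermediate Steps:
n = 1 (n = (-1)² = 1)
K(C, g) = -45 + 26*C (K(C, g) = (-45 + 25*C) + C = -45 + 26*C)
(-10029 + K(n, -138)) + I(-60) = (-10029 + (-45 + 26*1)) - 60 = (-10029 + (-45 + 26)) - 60 = (-10029 - 19) - 60 = -10048 - 60 = -10108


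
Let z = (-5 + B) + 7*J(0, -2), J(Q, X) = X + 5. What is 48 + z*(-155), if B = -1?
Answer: -2277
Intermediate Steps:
J(Q, X) = 5 + X
z = 15 (z = (-5 - 1) + 7*(5 - 2) = -6 + 7*3 = -6 + 21 = 15)
48 + z*(-155) = 48 + 15*(-155) = 48 - 2325 = -2277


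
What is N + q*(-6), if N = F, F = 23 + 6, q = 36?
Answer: -187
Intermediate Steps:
F = 29
N = 29
N + q*(-6) = 29 + 36*(-6) = 29 - 216 = -187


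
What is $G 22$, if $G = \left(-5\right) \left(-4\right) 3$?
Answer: $1320$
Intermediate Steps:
$G = 60$ ($G = 20 \cdot 3 = 60$)
$G 22 = 60 \cdot 22 = 1320$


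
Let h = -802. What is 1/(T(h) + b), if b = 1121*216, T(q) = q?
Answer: 1/241334 ≈ 4.1436e-6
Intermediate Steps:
b = 242136
1/(T(h) + b) = 1/(-802 + 242136) = 1/241334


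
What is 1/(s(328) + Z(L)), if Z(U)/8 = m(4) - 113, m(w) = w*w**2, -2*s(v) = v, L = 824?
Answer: -1/556 ≈ -0.0017986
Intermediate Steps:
s(v) = -v/2
m(w) = w**3
Z(U) = -392 (Z(U) = 8*(4**3 - 113) = 8*(64 - 113) = 8*(-49) = -392)
1/(s(328) + Z(L)) = 1/(-1/2*328 - 392) = 1/(-164 - 392) = 1/(-556) = -1/556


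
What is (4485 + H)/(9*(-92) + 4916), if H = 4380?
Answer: 8865/4088 ≈ 2.1685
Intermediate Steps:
(4485 + H)/(9*(-92) + 4916) = (4485 + 4380)/(9*(-92) + 4916) = 8865/(-828 + 4916) = 8865/4088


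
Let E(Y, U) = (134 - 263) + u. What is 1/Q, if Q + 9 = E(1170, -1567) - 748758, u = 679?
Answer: -1/748217 ≈ -1.3365e-6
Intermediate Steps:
E(Y, U) = 550 (E(Y, U) = (134 - 263) + 679 = -129 + 679 = 550)
Q = -748217 (Q = -9 + (550 - 748758) = -9 - 748208 = -748217)
1/Q = 1/(-748217) = -1/748217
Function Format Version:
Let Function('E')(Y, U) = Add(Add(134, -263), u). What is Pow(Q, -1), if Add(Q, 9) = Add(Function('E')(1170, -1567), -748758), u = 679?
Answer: Rational(-1, 748217) ≈ -1.3365e-6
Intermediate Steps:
Function('E')(Y, U) = 550 (Function('E')(Y, U) = Add(Add(134, -263), 679) = Add(-129, 679) = 550)
Q = -748217 (Q = Add(-9, Add(550, -748758)) = Add(-9, -748208) = -748217)
Pow(Q, -1) = Pow(-748217, -1) = Rational(-1, 748217)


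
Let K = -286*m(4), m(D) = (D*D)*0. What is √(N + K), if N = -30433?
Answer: I*√30433 ≈ 174.45*I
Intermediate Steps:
m(D) = 0 (m(D) = D²*0 = 0)
K = 0 (K = -286*0 = 0)
√(N + K) = √(-30433 + 0) = √(-30433) = I*√30433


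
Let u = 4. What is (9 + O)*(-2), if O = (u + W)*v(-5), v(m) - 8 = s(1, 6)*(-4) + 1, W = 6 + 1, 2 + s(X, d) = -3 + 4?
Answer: -304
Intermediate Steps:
s(X, d) = -1 (s(X, d) = -2 + (-3 + 4) = -2 + 1 = -1)
W = 7
v(m) = 13 (v(m) = 8 + (-1*(-4) + 1) = 8 + (4 + 1) = 8 + 5 = 13)
O = 143 (O = (4 + 7)*13 = 11*13 = 143)
(9 + O)*(-2) = (9 + 143)*(-2) = 152*(-2) = -304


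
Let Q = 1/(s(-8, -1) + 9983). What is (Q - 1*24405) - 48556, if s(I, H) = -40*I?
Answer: -751717182/10303 ≈ -72961.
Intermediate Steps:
Q = 1/10303 (Q = 1/(-40*(-8) + 9983) = 1/(320 + 9983) = 1/10303 ≈ 9.7059e-5)
(Q - 1*24405) - 48556 = (1/10303 - 1*24405) - 48556 = (1/10303 - 24405) - 48556 = -251444714/10303 - 48556 = -751717182/10303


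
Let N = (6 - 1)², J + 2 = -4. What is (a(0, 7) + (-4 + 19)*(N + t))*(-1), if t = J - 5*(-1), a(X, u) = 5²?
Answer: -385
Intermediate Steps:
J = -6 (J = -2 - 4 = -6)
a(X, u) = 25
N = 25 (N = 5² = 25)
t = -1 (t = -6 - 5*(-1) = -6 + 5 = -1)
(a(0, 7) + (-4 + 19)*(N + t))*(-1) = (25 + (-4 + 19)*(25 - 1))*(-1) = (25 + 15*24)*(-1) = (25 + 360)*(-1) = 385*(-1) = -385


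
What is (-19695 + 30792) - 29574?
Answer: -18477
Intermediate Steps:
(-19695 + 30792) - 29574 = 11097 - 29574 = -18477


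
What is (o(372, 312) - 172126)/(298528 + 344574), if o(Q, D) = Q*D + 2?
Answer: -28030/321551 ≈ -0.087171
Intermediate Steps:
o(Q, D) = 2 + D*Q (o(Q, D) = D*Q + 2 = 2 + D*Q)
(o(372, 312) - 172126)/(298528 + 344574) = ((2 + 312*372) - 172126)/(298528 + 344574) = ((2 + 116064) - 172126)/643102 = (116066 - 172126)*(1/643102) = -56060*1/643102 = -28030/321551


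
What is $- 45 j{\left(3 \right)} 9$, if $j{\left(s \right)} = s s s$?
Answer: $-10935$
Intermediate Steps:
$j{\left(s \right)} = s^{3}$ ($j{\left(s \right)} = s^{2} s = s^{3}$)
$- 45 j{\left(3 \right)} 9 = - 45 \cdot 3^{3} \cdot 9 = \left(-45\right) 27 \cdot 9 = \left(-1215\right) 9 = -10935$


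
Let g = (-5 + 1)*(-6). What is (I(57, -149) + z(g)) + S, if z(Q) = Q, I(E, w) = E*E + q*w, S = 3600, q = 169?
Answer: -18308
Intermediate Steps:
g = 24 (g = -4*(-6) = 24)
I(E, w) = E² + 169*w (I(E, w) = E*E + 169*w = E² + 169*w)
(I(57, -149) + z(g)) + S = ((57² + 169*(-149)) + 24) + 3600 = ((3249 - 25181) + 24) + 3600 = (-21932 + 24) + 3600 = -21908 + 3600 = -18308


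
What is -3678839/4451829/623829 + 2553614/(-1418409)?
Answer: -787983447944781125/437686350418814841 ≈ -1.8003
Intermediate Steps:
-3678839/4451829/623829 + 2553614/(-1418409) = -3678839*1/4451829*(1/623829) + 2553614*(-1/1418409) = -3678839/4451829*1/623829 - 2553614/1418409 = -3678839/2777180033241 - 2553614/1418409 = -787983447944781125/437686350418814841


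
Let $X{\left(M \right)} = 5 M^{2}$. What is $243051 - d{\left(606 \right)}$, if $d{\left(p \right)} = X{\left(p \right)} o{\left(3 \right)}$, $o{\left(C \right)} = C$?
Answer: $-5265489$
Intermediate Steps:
$d{\left(p \right)} = 15 p^{2}$ ($d{\left(p \right)} = 5 p^{2} \cdot 3 = 15 p^{2}$)
$243051 - d{\left(606 \right)} = 243051 - 15 \cdot 606^{2} = 243051 - 15 \cdot 367236 = 243051 - 5508540 = -5265489$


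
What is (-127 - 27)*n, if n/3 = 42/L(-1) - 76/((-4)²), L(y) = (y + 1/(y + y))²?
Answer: -12859/2 ≈ -6429.5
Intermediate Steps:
L(y) = (y + 1/(2*y))²
n = 167/4 (n = 3*(42/(((¼)*(1 + 2*(-1)²)²/(-1)²)) - 76/((-4)²)) = 3*(42/(((¼)*1*(1 + 2*1)²)) - 76/16) = 3*(42/(((¼)*1*(1 + 2)²)) - 76*1/16) = 3*(42/(((¼)*1*3²)) - 19/4) = 3*(42/(((¼)*1*9)) - 19/4) = 3*(42/(9/4) - 19/4) = 3*(42*(4/9) - 19/4) = 3*(56/3 - 19/4) = 3*(167/12) = 167/4 ≈ 41.750)
(-127 - 27)*n = (-127 - 27)*(167/4) = -154*167/4 = -12859/2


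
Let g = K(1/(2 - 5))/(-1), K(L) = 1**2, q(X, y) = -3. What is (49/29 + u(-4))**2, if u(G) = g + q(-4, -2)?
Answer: 4489/841 ≈ 5.3377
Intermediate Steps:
K(L) = 1
g = -1 (g = 1/(-1) = 1*(-1) = -1)
u(G) = -4 (u(G) = -1 - 3 = -4)
(49/29 + u(-4))**2 = (49/29 - 4)**2 = (-67/29)**2 = 4489/841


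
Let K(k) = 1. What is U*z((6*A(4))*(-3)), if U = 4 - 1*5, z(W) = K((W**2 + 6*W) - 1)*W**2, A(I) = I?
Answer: -5184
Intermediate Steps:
z(W) = W**2 (z(W) = 1*W**2 = W**2)
U = -1 (U = 4 - 5 = -1)
U*z((6*A(4))*(-3)) = -((6*4)*(-3))**2 = -(24*(-3))**2 = -1*(-72)**2 = -1*5184 = -5184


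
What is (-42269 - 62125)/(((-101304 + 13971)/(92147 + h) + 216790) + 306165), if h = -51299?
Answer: -473809568/2373508723 ≈ -0.19962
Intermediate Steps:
(-42269 - 62125)/(((-101304 + 13971)/(92147 + h) + 216790) + 306165) = (-42269 - 62125)/(((-101304 + 13971)/(92147 - 51299) + 216790) + 306165) = -104394/((-87333/40848 + 216790) + 306165) = -104394/((-87333*1/40848 + 216790) + 306165) = -104394/((-29111/13616 + 216790) + 306165) = -104394/(2951783529/13616 + 306165) = -104394/7120526169/13616 = -104394*13616/7120526169 = -473809568/2373508723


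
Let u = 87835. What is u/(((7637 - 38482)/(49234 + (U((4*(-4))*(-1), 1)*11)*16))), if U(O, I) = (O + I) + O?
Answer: -966922814/6169 ≈ -1.5674e+5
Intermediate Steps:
U(O, I) = I + 2*O (U(O, I) = (I + O) + O = I + 2*O)
u/(((7637 - 38482)/(49234 + (U((4*(-4))*(-1), 1)*11)*16))) = 87835/(((7637 - 38482)/(49234 + ((1 + 2*((4*(-4))*(-1)))*11)*16))) = 87835/((-30845/(49234 + ((1 + 2*(-16*(-1)))*11)*16))) = 87835/((-30845/(49234 + ((1 + 2*16)*11)*16))) = 87835/((-30845/(49234 + ((1 + 32)*11)*16))) = 87835/((-30845/(49234 + (33*11)*16))) = 87835/((-30845/(49234 + 363*16))) = 87835/((-30845/(49234 + 5808))) = 87835/((-30845/55042)) = 87835/((-30845*1/55042)) = 87835/(-30845/55042) = 87835*(-55042/30845) = -966922814/6169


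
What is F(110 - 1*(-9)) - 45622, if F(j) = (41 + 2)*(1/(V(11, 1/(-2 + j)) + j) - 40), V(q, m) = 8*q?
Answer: -9799751/207 ≈ -47342.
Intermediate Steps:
F(j) = -1720 + 43/(88 + j) (F(j) = (41 + 2)*(1/(8*11 + j) - 40) = 43*(1/(88 + j) - 40) = 43*(-40 + 1/(88 + j)) = -1720 + 43/(88 + j))
F(110 - 1*(-9)) - 45622 = 43*(-3519 - 40*(110 - 1*(-9)))/(88 + (110 - 1*(-9))) - 45622 = 43*(-3519 - 40*(110 + 9))/(88 + (110 + 9)) - 45622 = 43*(-3519 - 40*119)/(88 + 119) - 45622 = 43*(-3519 - 4760)/207 - 45622 = 43*(1/207)*(-8279) - 45622 = -355997/207 - 45622 = -9799751/207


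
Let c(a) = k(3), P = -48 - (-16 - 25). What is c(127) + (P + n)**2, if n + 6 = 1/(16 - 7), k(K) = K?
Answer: 13699/81 ≈ 169.12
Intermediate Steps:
n = -53/9 (n = -6 + 1/(16 - 7) = -6 + 1/9 = -53/9 ≈ -5.8889)
P = -7 (P = -48 - 1*(-41) = -48 + 41 = -7)
c(a) = 3
c(127) + (P + n)**2 = 3 + (-7 - 53/9)**2 = 3 + (-116/9)**2 = 3 + 13456/81 = 13699/81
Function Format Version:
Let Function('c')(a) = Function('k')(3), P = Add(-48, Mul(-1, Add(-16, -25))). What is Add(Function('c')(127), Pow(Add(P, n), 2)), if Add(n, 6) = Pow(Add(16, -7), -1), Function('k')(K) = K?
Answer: Rational(13699, 81) ≈ 169.12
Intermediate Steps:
n = Rational(-53, 9) (n = Add(-6, Pow(Add(16, -7), -1)) = Add(-6, Pow(9, -1)) = Add(-6, Rational(1, 9)) = Rational(-53, 9) ≈ -5.8889)
P = -7 (P = Add(-48, Mul(-1, -41)) = Add(-48, 41) = -7)
Function('c')(a) = 3
Add(Function('c')(127), Pow(Add(P, n), 2)) = Add(3, Pow(Add(-7, Rational(-53, 9)), 2)) = Add(3, Pow(Rational(-116, 9), 2)) = Add(3, Rational(13456, 81)) = Rational(13699, 81)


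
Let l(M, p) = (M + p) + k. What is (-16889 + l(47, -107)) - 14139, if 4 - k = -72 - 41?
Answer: -30971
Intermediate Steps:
k = 117 (k = 4 - (-72 - 41) = 4 - 1*(-113) = 4 + 113 = 117)
l(M, p) = 117 + M + p (l(M, p) = (M + p) + 117 = 117 + M + p)
(-16889 + l(47, -107)) - 14139 = (-16889 + (117 + 47 - 107)) - 14139 = (-16889 + 57) - 14139 = -16832 - 14139 = -30971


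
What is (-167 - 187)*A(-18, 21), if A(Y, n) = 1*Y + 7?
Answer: 3894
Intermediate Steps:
A(Y, n) = 7 + Y (A(Y, n) = Y + 7 = 7 + Y)
(-167 - 187)*A(-18, 21) = (-167 - 187)*(7 - 18) = -354*(-11) = 3894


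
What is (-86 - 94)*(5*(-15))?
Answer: 13500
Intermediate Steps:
(-86 - 94)*(5*(-15)) = -180*(-75) = 13500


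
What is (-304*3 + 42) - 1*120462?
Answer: -121332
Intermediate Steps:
(-304*3 + 42) - 1*120462 = (-912 + 42) - 120462 = -870 - 120462 = -121332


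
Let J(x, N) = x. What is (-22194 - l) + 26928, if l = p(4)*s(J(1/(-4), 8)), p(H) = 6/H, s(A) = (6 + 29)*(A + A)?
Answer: 19041/4 ≈ 4760.3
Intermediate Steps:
s(A) = 70*A (s(A) = 35*(2*A) = 70*A)
l = -105/4 (l = (6/4)*(70/(-4)) = (6*(¼))*(70*(-¼)) = (3/2)*(-35/2) = -105/4 ≈ -26.250)
(-22194 - l) + 26928 = (-22194 - 1*(-105/4)) + 26928 = (-22194 + 105/4) + 26928 = -88671/4 + 26928 = 19041/4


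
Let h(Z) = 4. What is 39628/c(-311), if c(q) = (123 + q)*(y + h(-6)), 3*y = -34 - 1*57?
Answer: 29721/3713 ≈ 8.0046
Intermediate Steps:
y = -91/3 (y = (-34 - 1*57)/3 = (-34 - 57)/3 = (1/3)*(-91) = -91/3 ≈ -30.333)
c(q) = -3239 - 79*q/3 (c(q) = (123 + q)*(-91/3 + 4) = (123 + q)*(-79/3) = -3239 - 79*q/3)
39628/c(-311) = 39628/(-3239 - 79/3*(-311)) = 39628/(-3239 + 24569/3) = 39628/(14852/3) = 39628*(3/14852) = 29721/3713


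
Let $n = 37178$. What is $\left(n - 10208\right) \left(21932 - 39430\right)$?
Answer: $-471921060$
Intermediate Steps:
$\left(n - 10208\right) \left(21932 - 39430\right) = \left(37178 - 10208\right) \left(21932 - 39430\right) = 26970 \left(-17498\right) = -471921060$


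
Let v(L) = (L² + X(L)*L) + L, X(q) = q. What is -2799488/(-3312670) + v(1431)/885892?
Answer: 39536692901/7228245940 ≈ 5.4697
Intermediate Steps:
v(L) = L + 2*L² (v(L) = (L² + L*L) + L = (L² + L²) + L = 2*L² + L = L + 2*L²)
-2799488/(-3312670) + v(1431)/885892 = -2799488/(-3312670) + (1431*(1 + 2*1431))/885892 = -2799488*(-1/3312670) + (1431*(1 + 2862))*(1/885892) = 1399744/1656335 + (1431*2863)*(1/885892) = 1399744/1656335 + 4096953*(1/885892) = 1399744/1656335 + 585279/126556 = 39536692901/7228245940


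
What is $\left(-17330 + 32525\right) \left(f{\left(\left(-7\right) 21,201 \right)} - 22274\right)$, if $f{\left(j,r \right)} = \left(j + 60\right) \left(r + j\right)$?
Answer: $-409839540$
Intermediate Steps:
$f{\left(j,r \right)} = \left(60 + j\right) \left(j + r\right)$
$\left(-17330 + 32525\right) \left(f{\left(\left(-7\right) 21,201 \right)} - 22274\right) = \left(-17330 + 32525\right) \left(\left(\left(\left(-7\right) 21\right)^{2} + 60 \left(\left(-7\right) 21\right) + 60 \cdot 201 + \left(-7\right) 21 \cdot 201\right) - 22274\right) = 15195 \left(\left(\left(-147\right)^{2} + 60 \left(-147\right) + 12060 - 29547\right) - 22274\right) = 15195 \left(\left(21609 - 8820 + 12060 - 29547\right) - 22274\right) = 15195 \left(-4698 - 22274\right) = 15195 \left(-26972\right) = -409839540$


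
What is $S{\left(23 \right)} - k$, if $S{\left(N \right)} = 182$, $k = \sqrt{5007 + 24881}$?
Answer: $182 - 8 \sqrt{467} \approx 9.1185$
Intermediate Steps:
$k = 8 \sqrt{467}$ ($k = \sqrt{29888} = 8 \sqrt{467} \approx 172.88$)
$S{\left(23 \right)} - k = 182 - 8 \sqrt{467}$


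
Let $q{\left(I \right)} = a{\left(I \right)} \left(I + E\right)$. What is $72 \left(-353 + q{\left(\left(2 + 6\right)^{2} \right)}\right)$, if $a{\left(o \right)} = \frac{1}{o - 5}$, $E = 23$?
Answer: $- \frac{1493280}{59} \approx -25310.0$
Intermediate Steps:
$a{\left(o \right)} = \frac{1}{-5 + o}$
$q{\left(I \right)} = \frac{23 + I}{-5 + I}$ ($q{\left(I \right)} = \frac{I + 23}{-5 + I} = \frac{23 + I}{-5 + I}$)
$72 \left(-353 + q{\left(\left(2 + 6\right)^{2} \right)}\right) = 72 \left(-353 + \frac{23 + \left(2 + 6\right)^{2}}{-5 + \left(2 + 6\right)^{2}}\right) = 72 \left(-353 + \frac{23 + 8^{2}}{-5 + 8^{2}}\right) = 72 \left(-353 + \frac{23 + 64}{-5 + 64}\right) = 72 \left(-353 + \frac{1}{59} \cdot 87\right) = 72 \left(-353 + \frac{87}{59}\right) = 72 \left(- \frac{20740}{59}\right) = - \frac{1493280}{59}$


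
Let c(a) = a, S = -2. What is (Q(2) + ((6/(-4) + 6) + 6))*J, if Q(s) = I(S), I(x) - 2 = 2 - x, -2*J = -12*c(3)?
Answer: 297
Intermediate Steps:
J = 18 (J = -(-6)*3 = -½*(-36) = 18)
I(x) = 4 - x (I(x) = 2 + (2 - x) = 4 - x)
Q(s) = 6 (Q(s) = 4 - 1*(-2) = 4 + 2 = 6)
(Q(2) + ((6/(-4) + 6) + 6))*J = (6 + ((6/(-4) + 6) + 6))*18 = (6 + ((6*(-¼) + 6) + 6))*18 = (6 + ((-3/2 + 6) + 6))*18 = (6 + (9/2 + 6))*18 = (6 + 21/2)*18 = (33/2)*18 = 297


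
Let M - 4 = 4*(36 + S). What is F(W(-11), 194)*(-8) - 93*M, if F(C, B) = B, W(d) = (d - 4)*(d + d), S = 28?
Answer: -25732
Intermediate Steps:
W(d) = 2*d*(-4 + d) (W(d) = (-4 + d)*(2*d) = 2*d*(-4 + d))
M = 260 (M = 4 + 4*(36 + 28) = 4 + 4*64 = 4 + 256 = 260)
F(W(-11), 194)*(-8) - 93*M = 194*(-8) - 93*260 = -1552 - 24180 = -25732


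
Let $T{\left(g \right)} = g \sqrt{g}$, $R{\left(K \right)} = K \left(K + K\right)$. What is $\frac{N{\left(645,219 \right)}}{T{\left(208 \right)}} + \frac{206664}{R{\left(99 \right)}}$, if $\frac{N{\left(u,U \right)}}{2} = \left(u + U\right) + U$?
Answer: $\frac{34444}{3267} + \frac{1083 \sqrt{13}}{5408} \approx 11.265$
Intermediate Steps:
$R{\left(K \right)} = 2 K^{2}$ ($R{\left(K \right)} = K 2 K = 2 K^{2}$)
$N{\left(u,U \right)} = 2 u + 4 U$ ($N{\left(u,U \right)} = 2 \left(\left(u + U\right) + U\right) = 2 \left(\left(U + u\right) + U\right) = 2 \left(u + 2 U\right) = 2 u + 4 U$)
$T{\left(g \right)} = g^{\frac{3}{2}}$
$\frac{N{\left(645,219 \right)}}{T{\left(208 \right)}} + \frac{206664}{R{\left(99 \right)}} = \frac{2 \cdot 645 + 4 \cdot 219}{208^{\frac{3}{2}}} + \frac{206664}{2 \cdot 99^{2}} = \frac{1290 + 876}{832 \sqrt{13}} + \frac{206664}{2 \cdot 9801} = 2166 \frac{\sqrt{13}}{10816} + \frac{206664}{19602} = \frac{1083 \sqrt{13}}{5408} + 206664 \cdot \frac{1}{19602} = \frac{1083 \sqrt{13}}{5408} + \frac{34444}{3267} = \frac{34444}{3267} + \frac{1083 \sqrt{13}}{5408}$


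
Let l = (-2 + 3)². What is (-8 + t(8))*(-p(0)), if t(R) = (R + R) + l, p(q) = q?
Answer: 0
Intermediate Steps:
l = 1 (l = 1² = 1)
t(R) = 1 + 2*R (t(R) = (R + R) + 1 = 2*R + 1 = 1 + 2*R)
(-8 + t(8))*(-p(0)) = (-8 + (1 + 2*8))*(-1*0) = (-8 + (1 + 16))*0 = (-8 + 17)*0 = 9*0 = 0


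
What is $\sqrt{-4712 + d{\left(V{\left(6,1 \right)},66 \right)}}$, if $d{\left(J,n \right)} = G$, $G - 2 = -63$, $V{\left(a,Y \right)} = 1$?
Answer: $i \sqrt{4773} \approx 69.087 i$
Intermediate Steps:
$G = -61$ ($G = 2 - 63 = -61$)
$d{\left(J,n \right)} = -61$
$\sqrt{-4712 + d{\left(V{\left(6,1 \right)},66 \right)}} = \sqrt{-4712 - 61} = \sqrt{-4773} = i \sqrt{4773}$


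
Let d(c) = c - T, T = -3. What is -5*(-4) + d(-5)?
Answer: 18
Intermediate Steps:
d(c) = 3 + c (d(c) = c - 1*(-3) = c + 3 = 3 + c)
-5*(-4) + d(-5) = -5*(-4) + (3 - 5) = 20 - 2 = 18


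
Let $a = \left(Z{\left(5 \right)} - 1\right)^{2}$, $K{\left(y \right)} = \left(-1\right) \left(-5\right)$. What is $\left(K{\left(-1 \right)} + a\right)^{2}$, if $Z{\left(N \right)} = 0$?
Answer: $36$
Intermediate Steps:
$K{\left(y \right)} = 5$
$a = 1$ ($a = \left(0 - 1\right)^{2} = \left(-1\right)^{2} = 1$)
$\left(K{\left(-1 \right)} + a\right)^{2} = \left(5 + 1\right)^{2} = 6^{2} = 36$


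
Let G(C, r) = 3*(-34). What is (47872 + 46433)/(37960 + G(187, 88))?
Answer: 94305/37858 ≈ 2.4910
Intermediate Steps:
G(C, r) = -102
(47872 + 46433)/(37960 + G(187, 88)) = (47872 + 46433)/(37960 - 102) = 94305/37858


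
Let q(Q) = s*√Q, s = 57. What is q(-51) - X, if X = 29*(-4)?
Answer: 116 + 57*I*√51 ≈ 116.0 + 407.06*I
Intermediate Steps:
X = -116
q(Q) = 57*√Q
q(-51) - X = 57*√(-51) - 1*(-116) = 57*(I*√51) + 116 = 57*I*√51 + 116 = 116 + 57*I*√51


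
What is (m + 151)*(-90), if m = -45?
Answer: -9540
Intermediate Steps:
(m + 151)*(-90) = (-45 + 151)*(-90) = 106*(-90) = -9540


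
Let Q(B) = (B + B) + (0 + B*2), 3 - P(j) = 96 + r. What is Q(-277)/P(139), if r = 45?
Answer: 554/69 ≈ 8.0290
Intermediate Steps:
P(j) = -138 (P(j) = 3 - (96 + 45) = 3 - 1*141 = 3 - 141 = -138)
Q(B) = 4*B (Q(B) = 2*B + (0 + 2*B) = 2*B + 2*B = 4*B)
Q(-277)/P(139) = (4*(-277))/(-138) = -1108*(-1/138) = 554/69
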